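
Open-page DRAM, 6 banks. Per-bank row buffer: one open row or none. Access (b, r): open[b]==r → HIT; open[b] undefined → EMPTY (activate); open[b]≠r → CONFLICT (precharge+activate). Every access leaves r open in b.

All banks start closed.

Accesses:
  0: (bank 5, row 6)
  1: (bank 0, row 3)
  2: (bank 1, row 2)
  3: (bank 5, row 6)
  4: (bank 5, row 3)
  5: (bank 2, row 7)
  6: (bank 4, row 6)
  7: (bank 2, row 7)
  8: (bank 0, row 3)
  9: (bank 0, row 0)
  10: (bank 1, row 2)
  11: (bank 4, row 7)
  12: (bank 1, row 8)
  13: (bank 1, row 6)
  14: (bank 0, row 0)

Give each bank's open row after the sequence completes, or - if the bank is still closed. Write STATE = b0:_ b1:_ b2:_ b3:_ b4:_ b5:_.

STATE = b0:0 b1:6 b2:7 b3:- b4:7 b5:3

0: bank 5 row 6 — prev None → EMPTY
1: bank 0 row 3 — prev None → EMPTY
2: bank 1 row 2 — prev None → EMPTY
3: bank 5 row 6 — prev 6 → HIT
4: bank 5 row 3 — prev 6 → CONFLICT
5: bank 2 row 7 — prev None → EMPTY
6: bank 4 row 6 — prev None → EMPTY
7: bank 2 row 7 — prev 7 → HIT
8: bank 0 row 3 — prev 3 → HIT
9: bank 0 row 0 — prev 3 → CONFLICT
10: bank 1 row 2 — prev 2 → HIT
11: bank 4 row 7 — prev 6 → CONFLICT
12: bank 1 row 8 — prev 2 → CONFLICT
13: bank 1 row 6 — prev 8 → CONFLICT
14: bank 0 row 0 — prev 0 → HIT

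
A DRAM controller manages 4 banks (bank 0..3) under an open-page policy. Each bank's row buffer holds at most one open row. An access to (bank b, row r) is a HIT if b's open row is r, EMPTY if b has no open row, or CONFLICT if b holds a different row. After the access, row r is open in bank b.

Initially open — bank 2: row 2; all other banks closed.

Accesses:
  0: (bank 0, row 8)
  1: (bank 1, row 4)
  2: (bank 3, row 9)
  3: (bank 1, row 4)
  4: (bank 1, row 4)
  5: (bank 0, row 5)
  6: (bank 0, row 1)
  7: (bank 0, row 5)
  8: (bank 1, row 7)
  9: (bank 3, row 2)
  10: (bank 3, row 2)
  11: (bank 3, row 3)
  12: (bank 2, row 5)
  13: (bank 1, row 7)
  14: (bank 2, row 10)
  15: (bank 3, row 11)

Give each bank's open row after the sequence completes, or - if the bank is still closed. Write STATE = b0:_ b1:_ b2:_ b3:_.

0: bank 0 row 8 — prev None → EMPTY
1: bank 1 row 4 — prev None → EMPTY
2: bank 3 row 9 — prev None → EMPTY
3: bank 1 row 4 — prev 4 → HIT
4: bank 1 row 4 — prev 4 → HIT
5: bank 0 row 5 — prev 8 → CONFLICT
6: bank 0 row 1 — prev 5 → CONFLICT
7: bank 0 row 5 — prev 1 → CONFLICT
8: bank 1 row 7 — prev 4 → CONFLICT
9: bank 3 row 2 — prev 9 → CONFLICT
10: bank 3 row 2 — prev 2 → HIT
11: bank 3 row 3 — prev 2 → CONFLICT
12: bank 2 row 5 — prev 2 → CONFLICT
13: bank 1 row 7 — prev 7 → HIT
14: bank 2 row 10 — prev 5 → CONFLICT
15: bank 3 row 11 — prev 3 → CONFLICT

STATE = b0:5 b1:7 b2:10 b3:11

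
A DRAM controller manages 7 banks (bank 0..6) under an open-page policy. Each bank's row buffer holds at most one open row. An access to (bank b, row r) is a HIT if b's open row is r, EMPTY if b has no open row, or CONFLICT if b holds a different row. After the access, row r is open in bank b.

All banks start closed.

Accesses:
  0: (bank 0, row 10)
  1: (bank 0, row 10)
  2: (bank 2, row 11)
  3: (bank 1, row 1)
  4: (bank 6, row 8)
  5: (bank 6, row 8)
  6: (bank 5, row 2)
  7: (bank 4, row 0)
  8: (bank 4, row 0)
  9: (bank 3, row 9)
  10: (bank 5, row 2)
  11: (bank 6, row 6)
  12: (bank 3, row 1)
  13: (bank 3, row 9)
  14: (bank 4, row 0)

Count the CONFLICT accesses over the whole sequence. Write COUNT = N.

#0 (0,10) E
#1 (0,10) H  (was 10)
#2 (2,11) E
#3 (1,1) E
#4 (6,8) E
#5 (6,8) H  (was 8)
#6 (5,2) E
#7 (4,0) E
#8 (4,0) H  (was 0)
#9 (3,9) E
#10 (5,2) H  (was 2)
#11 (6,6) C  (was 8)
#12 (3,1) C  (was 9)
#13 (3,9) C  (was 1)
#14 (4,0) H  (was 0)

COUNT = 3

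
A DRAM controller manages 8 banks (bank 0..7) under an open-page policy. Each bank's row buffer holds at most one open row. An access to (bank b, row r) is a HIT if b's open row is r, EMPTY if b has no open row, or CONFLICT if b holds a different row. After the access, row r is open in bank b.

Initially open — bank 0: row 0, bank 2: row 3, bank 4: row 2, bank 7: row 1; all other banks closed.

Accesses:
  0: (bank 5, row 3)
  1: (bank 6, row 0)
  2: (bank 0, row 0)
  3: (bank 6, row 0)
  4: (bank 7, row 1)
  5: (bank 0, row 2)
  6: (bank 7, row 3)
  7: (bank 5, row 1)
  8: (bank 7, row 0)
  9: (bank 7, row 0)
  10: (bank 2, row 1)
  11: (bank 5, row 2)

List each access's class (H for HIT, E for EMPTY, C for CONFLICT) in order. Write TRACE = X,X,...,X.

#0 (5,3) E
#1 (6,0) E
#2 (0,0) H  (was 0)
#3 (6,0) H  (was 0)
#4 (7,1) H  (was 1)
#5 (0,2) C  (was 0)
#6 (7,3) C  (was 1)
#7 (5,1) C  (was 3)
#8 (7,0) C  (was 3)
#9 (7,0) H  (was 0)
#10 (2,1) C  (was 3)
#11 (5,2) C  (was 1)

TRACE = E,E,H,H,H,C,C,C,C,H,C,C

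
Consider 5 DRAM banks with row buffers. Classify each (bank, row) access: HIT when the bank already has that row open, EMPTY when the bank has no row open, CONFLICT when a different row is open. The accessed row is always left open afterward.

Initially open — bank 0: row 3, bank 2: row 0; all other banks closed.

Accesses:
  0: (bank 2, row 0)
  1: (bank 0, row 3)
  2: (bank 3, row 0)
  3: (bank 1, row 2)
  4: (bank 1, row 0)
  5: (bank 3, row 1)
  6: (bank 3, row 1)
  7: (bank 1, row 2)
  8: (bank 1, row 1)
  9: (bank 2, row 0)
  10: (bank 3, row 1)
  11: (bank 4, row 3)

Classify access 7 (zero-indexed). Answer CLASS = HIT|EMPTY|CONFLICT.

#0 (2,0) H  (was 0)
#1 (0,3) H  (was 3)
#2 (3,0) E
#3 (1,2) E
#4 (1,0) C  (was 2)
#5 (3,1) C  (was 0)
#6 (3,1) H  (was 1)
#7 (1,2) C  (was 0)
#8 (1,1) C  (was 2)
#9 (2,0) H  (was 0)
#10 (3,1) H  (was 1)
#11 (4,3) E

CLASS = CONFLICT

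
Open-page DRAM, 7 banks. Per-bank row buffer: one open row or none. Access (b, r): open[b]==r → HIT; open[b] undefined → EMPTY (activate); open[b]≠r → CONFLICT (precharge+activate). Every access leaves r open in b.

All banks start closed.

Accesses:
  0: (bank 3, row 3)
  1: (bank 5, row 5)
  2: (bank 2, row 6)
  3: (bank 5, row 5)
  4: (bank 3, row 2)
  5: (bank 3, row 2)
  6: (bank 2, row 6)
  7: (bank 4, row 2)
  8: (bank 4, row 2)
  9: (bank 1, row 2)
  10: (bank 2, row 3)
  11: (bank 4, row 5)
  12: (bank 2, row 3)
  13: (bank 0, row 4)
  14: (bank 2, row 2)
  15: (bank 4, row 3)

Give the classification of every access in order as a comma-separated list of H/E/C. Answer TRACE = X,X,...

TRACE = E,E,E,H,C,H,H,E,H,E,C,C,H,E,C,C

step 0: bank3 None->3 [EMPTY]
step 1: bank5 None->5 [EMPTY]
step 2: bank2 None->6 [EMPTY]
step 3: bank5 5->5 [HIT]
step 4: bank3 3->2 [CONFLICT]
step 5: bank3 2->2 [HIT]
step 6: bank2 6->6 [HIT]
step 7: bank4 None->2 [EMPTY]
step 8: bank4 2->2 [HIT]
step 9: bank1 None->2 [EMPTY]
step 10: bank2 6->3 [CONFLICT]
step 11: bank4 2->5 [CONFLICT]
step 12: bank2 3->3 [HIT]
step 13: bank0 None->4 [EMPTY]
step 14: bank2 3->2 [CONFLICT]
step 15: bank4 5->3 [CONFLICT]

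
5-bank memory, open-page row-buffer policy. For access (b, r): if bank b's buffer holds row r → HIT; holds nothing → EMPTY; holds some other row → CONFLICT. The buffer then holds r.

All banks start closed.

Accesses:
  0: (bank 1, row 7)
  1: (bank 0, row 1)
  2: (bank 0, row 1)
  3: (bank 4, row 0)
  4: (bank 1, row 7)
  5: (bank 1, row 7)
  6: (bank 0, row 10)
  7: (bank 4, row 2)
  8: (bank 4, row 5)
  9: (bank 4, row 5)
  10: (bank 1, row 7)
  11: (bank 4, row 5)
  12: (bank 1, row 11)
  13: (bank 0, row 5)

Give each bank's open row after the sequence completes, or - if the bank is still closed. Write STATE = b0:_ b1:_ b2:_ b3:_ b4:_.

step 0: bank1 None->7 [EMPTY]
step 1: bank0 None->1 [EMPTY]
step 2: bank0 1->1 [HIT]
step 3: bank4 None->0 [EMPTY]
step 4: bank1 7->7 [HIT]
step 5: bank1 7->7 [HIT]
step 6: bank0 1->10 [CONFLICT]
step 7: bank4 0->2 [CONFLICT]
step 8: bank4 2->5 [CONFLICT]
step 9: bank4 5->5 [HIT]
step 10: bank1 7->7 [HIT]
step 11: bank4 5->5 [HIT]
step 12: bank1 7->11 [CONFLICT]
step 13: bank0 10->5 [CONFLICT]

STATE = b0:5 b1:11 b2:- b3:- b4:5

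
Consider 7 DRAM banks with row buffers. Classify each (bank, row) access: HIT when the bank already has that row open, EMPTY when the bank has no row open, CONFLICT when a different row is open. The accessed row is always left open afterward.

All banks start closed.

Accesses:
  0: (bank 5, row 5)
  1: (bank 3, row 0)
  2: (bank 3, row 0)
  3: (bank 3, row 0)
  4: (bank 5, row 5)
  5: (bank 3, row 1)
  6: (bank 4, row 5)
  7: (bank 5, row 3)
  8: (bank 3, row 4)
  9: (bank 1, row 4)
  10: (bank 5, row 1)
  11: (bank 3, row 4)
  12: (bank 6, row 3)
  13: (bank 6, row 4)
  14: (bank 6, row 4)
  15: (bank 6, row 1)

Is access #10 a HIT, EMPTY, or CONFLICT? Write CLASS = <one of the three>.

  [0] b5 r5: no row ⇒ E
  [1] b3 r0: no row ⇒ E
  [2] b3 r0: had r0 ⇒ H
  [3] b3 r0: had r0 ⇒ H
  [4] b5 r5: had r5 ⇒ H
  [5] b3 r1: had r0 ⇒ C
  [6] b4 r5: no row ⇒ E
  [7] b5 r3: had r5 ⇒ C
  [8] b3 r4: had r1 ⇒ C
  [9] b1 r4: no row ⇒ E
  [10] b5 r1: had r3 ⇒ C
  [11] b3 r4: had r4 ⇒ H
  [12] b6 r3: no row ⇒ E
  [13] b6 r4: had r3 ⇒ C
  [14] b6 r4: had r4 ⇒ H
  [15] b6 r1: had r4 ⇒ C

CLASS = CONFLICT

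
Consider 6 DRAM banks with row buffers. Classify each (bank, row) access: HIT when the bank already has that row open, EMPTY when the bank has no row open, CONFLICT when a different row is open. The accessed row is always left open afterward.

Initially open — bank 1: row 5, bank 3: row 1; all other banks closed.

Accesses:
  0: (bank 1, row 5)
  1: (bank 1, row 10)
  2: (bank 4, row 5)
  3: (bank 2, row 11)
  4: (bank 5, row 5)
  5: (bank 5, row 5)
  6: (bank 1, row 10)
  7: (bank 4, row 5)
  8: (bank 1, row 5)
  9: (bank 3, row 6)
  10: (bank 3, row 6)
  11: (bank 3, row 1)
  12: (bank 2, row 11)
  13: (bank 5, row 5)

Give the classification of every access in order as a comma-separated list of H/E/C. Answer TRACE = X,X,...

TRACE = H,C,E,E,E,H,H,H,C,C,H,C,H,H

  [0] b1 r5: had r5 ⇒ H
  [1] b1 r10: had r5 ⇒ C
  [2] b4 r5: no row ⇒ E
  [3] b2 r11: no row ⇒ E
  [4] b5 r5: no row ⇒ E
  [5] b5 r5: had r5 ⇒ H
  [6] b1 r10: had r10 ⇒ H
  [7] b4 r5: had r5 ⇒ H
  [8] b1 r5: had r10 ⇒ C
  [9] b3 r6: had r1 ⇒ C
  [10] b3 r6: had r6 ⇒ H
  [11] b3 r1: had r6 ⇒ C
  [12] b2 r11: had r11 ⇒ H
  [13] b5 r5: had r5 ⇒ H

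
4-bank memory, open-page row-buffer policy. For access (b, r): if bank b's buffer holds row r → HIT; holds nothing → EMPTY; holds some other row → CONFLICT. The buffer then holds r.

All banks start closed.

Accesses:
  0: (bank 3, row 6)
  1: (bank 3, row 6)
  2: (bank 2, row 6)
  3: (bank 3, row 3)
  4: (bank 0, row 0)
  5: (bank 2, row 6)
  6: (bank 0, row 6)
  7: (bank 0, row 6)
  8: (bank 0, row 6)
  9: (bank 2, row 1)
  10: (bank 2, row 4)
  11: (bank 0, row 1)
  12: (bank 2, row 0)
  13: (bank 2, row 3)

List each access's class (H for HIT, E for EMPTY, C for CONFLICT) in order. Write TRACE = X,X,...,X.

TRACE = E,H,E,C,E,H,C,H,H,C,C,C,C,C

step 0: bank3 None->6 [EMPTY]
step 1: bank3 6->6 [HIT]
step 2: bank2 None->6 [EMPTY]
step 3: bank3 6->3 [CONFLICT]
step 4: bank0 None->0 [EMPTY]
step 5: bank2 6->6 [HIT]
step 6: bank0 0->6 [CONFLICT]
step 7: bank0 6->6 [HIT]
step 8: bank0 6->6 [HIT]
step 9: bank2 6->1 [CONFLICT]
step 10: bank2 1->4 [CONFLICT]
step 11: bank0 6->1 [CONFLICT]
step 12: bank2 4->0 [CONFLICT]
step 13: bank2 0->3 [CONFLICT]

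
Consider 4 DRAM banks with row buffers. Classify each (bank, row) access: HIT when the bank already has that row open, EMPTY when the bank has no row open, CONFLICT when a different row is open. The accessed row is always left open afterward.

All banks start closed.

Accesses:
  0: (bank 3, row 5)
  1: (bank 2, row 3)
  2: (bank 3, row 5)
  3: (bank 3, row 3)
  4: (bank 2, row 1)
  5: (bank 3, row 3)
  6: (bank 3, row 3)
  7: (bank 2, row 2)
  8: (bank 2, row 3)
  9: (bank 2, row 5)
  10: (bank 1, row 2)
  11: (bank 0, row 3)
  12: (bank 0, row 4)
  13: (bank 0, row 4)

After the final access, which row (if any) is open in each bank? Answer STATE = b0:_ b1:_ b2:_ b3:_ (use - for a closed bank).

STATE = b0:4 b1:2 b2:5 b3:3

#0 (3,5) E
#1 (2,3) E
#2 (3,5) H  (was 5)
#3 (3,3) C  (was 5)
#4 (2,1) C  (was 3)
#5 (3,3) H  (was 3)
#6 (3,3) H  (was 3)
#7 (2,2) C  (was 1)
#8 (2,3) C  (was 2)
#9 (2,5) C  (was 3)
#10 (1,2) E
#11 (0,3) E
#12 (0,4) C  (was 3)
#13 (0,4) H  (was 4)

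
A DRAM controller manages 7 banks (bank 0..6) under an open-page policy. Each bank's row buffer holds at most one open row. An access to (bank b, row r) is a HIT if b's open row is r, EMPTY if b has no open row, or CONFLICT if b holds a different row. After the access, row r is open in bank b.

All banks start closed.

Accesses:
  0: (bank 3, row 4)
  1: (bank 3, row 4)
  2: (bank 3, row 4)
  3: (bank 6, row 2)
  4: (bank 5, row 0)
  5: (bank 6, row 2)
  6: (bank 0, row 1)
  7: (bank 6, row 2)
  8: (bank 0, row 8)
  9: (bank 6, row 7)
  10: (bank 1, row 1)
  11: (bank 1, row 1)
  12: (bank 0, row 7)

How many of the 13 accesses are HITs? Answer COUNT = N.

  [0] b3 r4: no row ⇒ E
  [1] b3 r4: had r4 ⇒ H
  [2] b3 r4: had r4 ⇒ H
  [3] b6 r2: no row ⇒ E
  [4] b5 r0: no row ⇒ E
  [5] b6 r2: had r2 ⇒ H
  [6] b0 r1: no row ⇒ E
  [7] b6 r2: had r2 ⇒ H
  [8] b0 r8: had r1 ⇒ C
  [9] b6 r7: had r2 ⇒ C
  [10] b1 r1: no row ⇒ E
  [11] b1 r1: had r1 ⇒ H
  [12] b0 r7: had r8 ⇒ C

COUNT = 5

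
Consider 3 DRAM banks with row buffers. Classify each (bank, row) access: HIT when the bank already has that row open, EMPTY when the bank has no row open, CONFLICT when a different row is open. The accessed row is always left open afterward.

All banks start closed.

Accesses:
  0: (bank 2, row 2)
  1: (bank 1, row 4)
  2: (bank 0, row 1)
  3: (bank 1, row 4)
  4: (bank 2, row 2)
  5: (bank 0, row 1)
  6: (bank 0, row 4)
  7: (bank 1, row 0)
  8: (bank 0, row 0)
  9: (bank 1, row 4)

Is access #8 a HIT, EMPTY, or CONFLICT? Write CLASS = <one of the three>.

CLASS = CONFLICT

  [0] b2 r2: no row ⇒ E
  [1] b1 r4: no row ⇒ E
  [2] b0 r1: no row ⇒ E
  [3] b1 r4: had r4 ⇒ H
  [4] b2 r2: had r2 ⇒ H
  [5] b0 r1: had r1 ⇒ H
  [6] b0 r4: had r1 ⇒ C
  [7] b1 r0: had r4 ⇒ C
  [8] b0 r0: had r4 ⇒ C
  [9] b1 r4: had r0 ⇒ C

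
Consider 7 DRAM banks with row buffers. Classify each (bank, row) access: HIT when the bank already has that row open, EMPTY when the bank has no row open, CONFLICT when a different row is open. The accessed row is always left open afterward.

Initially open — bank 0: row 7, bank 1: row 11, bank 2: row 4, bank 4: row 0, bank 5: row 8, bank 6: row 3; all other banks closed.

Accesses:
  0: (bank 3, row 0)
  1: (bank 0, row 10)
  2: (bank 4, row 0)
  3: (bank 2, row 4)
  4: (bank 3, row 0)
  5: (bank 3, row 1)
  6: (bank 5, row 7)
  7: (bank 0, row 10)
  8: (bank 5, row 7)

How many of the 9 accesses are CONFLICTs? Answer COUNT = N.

COUNT = 3

0: bank 3 row 0 — prev None → EMPTY
1: bank 0 row 10 — prev 7 → CONFLICT
2: bank 4 row 0 — prev 0 → HIT
3: bank 2 row 4 — prev 4 → HIT
4: bank 3 row 0 — prev 0 → HIT
5: bank 3 row 1 — prev 0 → CONFLICT
6: bank 5 row 7 — prev 8 → CONFLICT
7: bank 0 row 10 — prev 10 → HIT
8: bank 5 row 7 — prev 7 → HIT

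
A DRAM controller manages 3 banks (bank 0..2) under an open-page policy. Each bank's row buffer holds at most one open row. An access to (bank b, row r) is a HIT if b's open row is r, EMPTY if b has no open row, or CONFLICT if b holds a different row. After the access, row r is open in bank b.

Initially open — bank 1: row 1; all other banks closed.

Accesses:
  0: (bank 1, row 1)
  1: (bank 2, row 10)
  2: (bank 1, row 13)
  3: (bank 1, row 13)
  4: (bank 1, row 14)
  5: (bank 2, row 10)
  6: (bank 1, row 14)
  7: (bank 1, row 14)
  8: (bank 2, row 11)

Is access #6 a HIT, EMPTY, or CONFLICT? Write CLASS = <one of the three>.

0: bank 1 row 1 — prev 1 → HIT
1: bank 2 row 10 — prev None → EMPTY
2: bank 1 row 13 — prev 1 → CONFLICT
3: bank 1 row 13 — prev 13 → HIT
4: bank 1 row 14 — prev 13 → CONFLICT
5: bank 2 row 10 — prev 10 → HIT
6: bank 1 row 14 — prev 14 → HIT
7: bank 1 row 14 — prev 14 → HIT
8: bank 2 row 11 — prev 10 → CONFLICT

CLASS = HIT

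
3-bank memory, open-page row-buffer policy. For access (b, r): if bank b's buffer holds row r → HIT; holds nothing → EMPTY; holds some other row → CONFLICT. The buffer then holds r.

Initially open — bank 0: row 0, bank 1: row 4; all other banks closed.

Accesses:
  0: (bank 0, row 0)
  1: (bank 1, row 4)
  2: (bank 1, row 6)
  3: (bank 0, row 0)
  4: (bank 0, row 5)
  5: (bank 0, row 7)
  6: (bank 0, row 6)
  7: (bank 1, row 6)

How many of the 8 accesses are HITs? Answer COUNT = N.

0: bank 0 row 0 — prev 0 → HIT
1: bank 1 row 4 — prev 4 → HIT
2: bank 1 row 6 — prev 4 → CONFLICT
3: bank 0 row 0 — prev 0 → HIT
4: bank 0 row 5 — prev 0 → CONFLICT
5: bank 0 row 7 — prev 5 → CONFLICT
6: bank 0 row 6 — prev 7 → CONFLICT
7: bank 1 row 6 — prev 6 → HIT

COUNT = 4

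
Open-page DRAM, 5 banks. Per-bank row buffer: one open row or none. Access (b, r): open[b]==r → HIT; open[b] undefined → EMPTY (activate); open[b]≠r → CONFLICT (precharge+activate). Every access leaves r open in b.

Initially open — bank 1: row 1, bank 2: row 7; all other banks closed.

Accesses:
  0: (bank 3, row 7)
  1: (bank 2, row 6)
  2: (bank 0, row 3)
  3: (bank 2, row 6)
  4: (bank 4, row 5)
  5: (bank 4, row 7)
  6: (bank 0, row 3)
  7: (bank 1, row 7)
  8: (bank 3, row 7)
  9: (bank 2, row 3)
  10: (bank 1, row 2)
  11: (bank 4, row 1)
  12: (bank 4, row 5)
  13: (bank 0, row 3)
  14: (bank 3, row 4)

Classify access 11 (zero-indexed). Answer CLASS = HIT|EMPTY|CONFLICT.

CLASS = CONFLICT

step 0: bank3 None->7 [EMPTY]
step 1: bank2 7->6 [CONFLICT]
step 2: bank0 None->3 [EMPTY]
step 3: bank2 6->6 [HIT]
step 4: bank4 None->5 [EMPTY]
step 5: bank4 5->7 [CONFLICT]
step 6: bank0 3->3 [HIT]
step 7: bank1 1->7 [CONFLICT]
step 8: bank3 7->7 [HIT]
step 9: bank2 6->3 [CONFLICT]
step 10: bank1 7->2 [CONFLICT]
step 11: bank4 7->1 [CONFLICT]
step 12: bank4 1->5 [CONFLICT]
step 13: bank0 3->3 [HIT]
step 14: bank3 7->4 [CONFLICT]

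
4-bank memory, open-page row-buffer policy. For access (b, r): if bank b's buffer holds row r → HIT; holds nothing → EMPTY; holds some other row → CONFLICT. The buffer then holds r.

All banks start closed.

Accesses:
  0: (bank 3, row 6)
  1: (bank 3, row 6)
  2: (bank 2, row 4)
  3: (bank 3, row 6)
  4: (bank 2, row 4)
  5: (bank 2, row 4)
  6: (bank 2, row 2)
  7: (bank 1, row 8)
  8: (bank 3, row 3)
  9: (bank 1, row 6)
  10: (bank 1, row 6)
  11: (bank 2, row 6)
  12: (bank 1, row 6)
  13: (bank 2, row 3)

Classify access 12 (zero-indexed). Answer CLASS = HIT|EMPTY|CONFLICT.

CLASS = HIT

#0 (3,6) E
#1 (3,6) H  (was 6)
#2 (2,4) E
#3 (3,6) H  (was 6)
#4 (2,4) H  (was 4)
#5 (2,4) H  (was 4)
#6 (2,2) C  (was 4)
#7 (1,8) E
#8 (3,3) C  (was 6)
#9 (1,6) C  (was 8)
#10 (1,6) H  (was 6)
#11 (2,6) C  (was 2)
#12 (1,6) H  (was 6)
#13 (2,3) C  (was 6)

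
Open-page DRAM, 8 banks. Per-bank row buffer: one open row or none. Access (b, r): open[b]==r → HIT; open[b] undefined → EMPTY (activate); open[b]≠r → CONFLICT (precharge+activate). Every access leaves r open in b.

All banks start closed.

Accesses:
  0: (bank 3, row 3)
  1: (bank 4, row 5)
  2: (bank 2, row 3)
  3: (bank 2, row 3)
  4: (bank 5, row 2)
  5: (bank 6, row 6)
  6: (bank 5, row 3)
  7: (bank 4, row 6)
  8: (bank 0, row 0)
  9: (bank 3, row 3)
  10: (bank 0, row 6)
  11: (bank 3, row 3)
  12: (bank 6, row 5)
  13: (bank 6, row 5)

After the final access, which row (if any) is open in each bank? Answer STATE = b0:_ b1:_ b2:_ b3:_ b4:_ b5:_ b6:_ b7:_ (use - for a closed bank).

STATE = b0:6 b1:- b2:3 b3:3 b4:6 b5:3 b6:5 b7:-

  [0] b3 r3: no row ⇒ E
  [1] b4 r5: no row ⇒ E
  [2] b2 r3: no row ⇒ E
  [3] b2 r3: had r3 ⇒ H
  [4] b5 r2: no row ⇒ E
  [5] b6 r6: no row ⇒ E
  [6] b5 r3: had r2 ⇒ C
  [7] b4 r6: had r5 ⇒ C
  [8] b0 r0: no row ⇒ E
  [9] b3 r3: had r3 ⇒ H
  [10] b0 r6: had r0 ⇒ C
  [11] b3 r3: had r3 ⇒ H
  [12] b6 r5: had r6 ⇒ C
  [13] b6 r5: had r5 ⇒ H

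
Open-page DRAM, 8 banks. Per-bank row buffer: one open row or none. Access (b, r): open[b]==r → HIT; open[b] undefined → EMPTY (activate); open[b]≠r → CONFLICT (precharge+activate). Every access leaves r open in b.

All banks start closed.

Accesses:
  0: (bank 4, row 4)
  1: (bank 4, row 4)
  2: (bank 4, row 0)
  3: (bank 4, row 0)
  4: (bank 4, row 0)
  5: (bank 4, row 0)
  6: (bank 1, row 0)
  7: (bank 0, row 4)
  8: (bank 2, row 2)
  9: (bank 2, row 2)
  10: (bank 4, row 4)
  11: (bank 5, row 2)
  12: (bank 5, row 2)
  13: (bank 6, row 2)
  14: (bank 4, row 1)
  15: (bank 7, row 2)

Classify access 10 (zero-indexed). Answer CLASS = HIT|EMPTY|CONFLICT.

#0 (4,4) E
#1 (4,4) H  (was 4)
#2 (4,0) C  (was 4)
#3 (4,0) H  (was 0)
#4 (4,0) H  (was 0)
#5 (4,0) H  (was 0)
#6 (1,0) E
#7 (0,4) E
#8 (2,2) E
#9 (2,2) H  (was 2)
#10 (4,4) C  (was 0)
#11 (5,2) E
#12 (5,2) H  (was 2)
#13 (6,2) E
#14 (4,1) C  (was 4)
#15 (7,2) E

CLASS = CONFLICT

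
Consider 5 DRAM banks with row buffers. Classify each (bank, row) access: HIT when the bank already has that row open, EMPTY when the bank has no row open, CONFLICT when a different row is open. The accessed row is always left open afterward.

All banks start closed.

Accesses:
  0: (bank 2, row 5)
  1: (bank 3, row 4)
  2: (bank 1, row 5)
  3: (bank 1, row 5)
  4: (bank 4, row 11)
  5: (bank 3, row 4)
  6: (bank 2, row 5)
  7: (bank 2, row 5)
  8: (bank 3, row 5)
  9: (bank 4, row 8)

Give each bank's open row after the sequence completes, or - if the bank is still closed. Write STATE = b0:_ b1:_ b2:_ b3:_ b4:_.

STATE = b0:- b1:5 b2:5 b3:5 b4:8

  [0] b2 r5: no row ⇒ E
  [1] b3 r4: no row ⇒ E
  [2] b1 r5: no row ⇒ E
  [3] b1 r5: had r5 ⇒ H
  [4] b4 r11: no row ⇒ E
  [5] b3 r4: had r4 ⇒ H
  [6] b2 r5: had r5 ⇒ H
  [7] b2 r5: had r5 ⇒ H
  [8] b3 r5: had r4 ⇒ C
  [9] b4 r8: had r11 ⇒ C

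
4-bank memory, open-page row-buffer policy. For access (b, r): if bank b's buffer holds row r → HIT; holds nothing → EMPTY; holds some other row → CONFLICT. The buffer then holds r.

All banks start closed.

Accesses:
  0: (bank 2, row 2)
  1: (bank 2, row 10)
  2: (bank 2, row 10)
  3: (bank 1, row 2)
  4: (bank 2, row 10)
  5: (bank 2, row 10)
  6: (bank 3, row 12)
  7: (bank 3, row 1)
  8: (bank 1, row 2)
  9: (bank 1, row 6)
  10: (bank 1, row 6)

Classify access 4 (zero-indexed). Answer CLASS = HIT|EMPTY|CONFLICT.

step 0: bank2 None->2 [EMPTY]
step 1: bank2 2->10 [CONFLICT]
step 2: bank2 10->10 [HIT]
step 3: bank1 None->2 [EMPTY]
step 4: bank2 10->10 [HIT]
step 5: bank2 10->10 [HIT]
step 6: bank3 None->12 [EMPTY]
step 7: bank3 12->1 [CONFLICT]
step 8: bank1 2->2 [HIT]
step 9: bank1 2->6 [CONFLICT]
step 10: bank1 6->6 [HIT]

CLASS = HIT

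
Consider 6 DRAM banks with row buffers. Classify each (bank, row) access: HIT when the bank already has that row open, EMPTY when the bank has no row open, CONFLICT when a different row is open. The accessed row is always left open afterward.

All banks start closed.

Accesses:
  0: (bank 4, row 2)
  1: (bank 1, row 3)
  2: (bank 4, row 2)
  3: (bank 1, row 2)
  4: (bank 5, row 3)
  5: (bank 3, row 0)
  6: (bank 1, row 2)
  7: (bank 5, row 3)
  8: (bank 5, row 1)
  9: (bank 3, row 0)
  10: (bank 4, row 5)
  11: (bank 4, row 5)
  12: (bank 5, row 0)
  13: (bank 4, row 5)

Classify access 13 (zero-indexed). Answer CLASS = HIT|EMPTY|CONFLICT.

step 0: bank4 None->2 [EMPTY]
step 1: bank1 None->3 [EMPTY]
step 2: bank4 2->2 [HIT]
step 3: bank1 3->2 [CONFLICT]
step 4: bank5 None->3 [EMPTY]
step 5: bank3 None->0 [EMPTY]
step 6: bank1 2->2 [HIT]
step 7: bank5 3->3 [HIT]
step 8: bank5 3->1 [CONFLICT]
step 9: bank3 0->0 [HIT]
step 10: bank4 2->5 [CONFLICT]
step 11: bank4 5->5 [HIT]
step 12: bank5 1->0 [CONFLICT]
step 13: bank4 5->5 [HIT]

CLASS = HIT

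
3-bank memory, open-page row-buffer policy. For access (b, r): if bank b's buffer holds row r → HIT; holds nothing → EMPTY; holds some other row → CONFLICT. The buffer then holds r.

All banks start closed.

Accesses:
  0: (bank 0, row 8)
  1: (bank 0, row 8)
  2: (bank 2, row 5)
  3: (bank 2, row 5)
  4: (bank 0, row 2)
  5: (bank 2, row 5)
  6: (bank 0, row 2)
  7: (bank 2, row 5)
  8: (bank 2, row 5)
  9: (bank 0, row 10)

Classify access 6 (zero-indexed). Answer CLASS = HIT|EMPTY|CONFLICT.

0: bank 0 row 8 — prev None → EMPTY
1: bank 0 row 8 — prev 8 → HIT
2: bank 2 row 5 — prev None → EMPTY
3: bank 2 row 5 — prev 5 → HIT
4: bank 0 row 2 — prev 8 → CONFLICT
5: bank 2 row 5 — prev 5 → HIT
6: bank 0 row 2 — prev 2 → HIT
7: bank 2 row 5 — prev 5 → HIT
8: bank 2 row 5 — prev 5 → HIT
9: bank 0 row 10 — prev 2 → CONFLICT

CLASS = HIT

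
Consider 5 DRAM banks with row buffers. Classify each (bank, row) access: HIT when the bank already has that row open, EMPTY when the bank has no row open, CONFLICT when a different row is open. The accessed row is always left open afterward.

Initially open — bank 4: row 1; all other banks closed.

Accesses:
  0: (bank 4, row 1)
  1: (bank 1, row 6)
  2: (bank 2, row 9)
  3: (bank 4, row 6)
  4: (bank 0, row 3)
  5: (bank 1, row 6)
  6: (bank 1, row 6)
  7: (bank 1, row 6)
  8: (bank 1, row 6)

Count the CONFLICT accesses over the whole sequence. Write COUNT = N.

COUNT = 1

step 0: bank4 1->1 [HIT]
step 1: bank1 None->6 [EMPTY]
step 2: bank2 None->9 [EMPTY]
step 3: bank4 1->6 [CONFLICT]
step 4: bank0 None->3 [EMPTY]
step 5: bank1 6->6 [HIT]
step 6: bank1 6->6 [HIT]
step 7: bank1 6->6 [HIT]
step 8: bank1 6->6 [HIT]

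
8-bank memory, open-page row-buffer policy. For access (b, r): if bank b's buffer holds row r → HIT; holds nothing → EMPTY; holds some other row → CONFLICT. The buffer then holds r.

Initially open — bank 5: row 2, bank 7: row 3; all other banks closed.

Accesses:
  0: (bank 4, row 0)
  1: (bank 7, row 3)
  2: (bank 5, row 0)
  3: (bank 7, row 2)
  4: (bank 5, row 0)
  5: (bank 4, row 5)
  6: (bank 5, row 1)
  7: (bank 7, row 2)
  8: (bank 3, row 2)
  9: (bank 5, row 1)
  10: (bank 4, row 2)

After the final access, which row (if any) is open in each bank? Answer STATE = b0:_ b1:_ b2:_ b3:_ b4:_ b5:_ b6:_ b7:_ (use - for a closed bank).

0: bank 4 row 0 — prev None → EMPTY
1: bank 7 row 3 — prev 3 → HIT
2: bank 5 row 0 — prev 2 → CONFLICT
3: bank 7 row 2 — prev 3 → CONFLICT
4: bank 5 row 0 — prev 0 → HIT
5: bank 4 row 5 — prev 0 → CONFLICT
6: bank 5 row 1 — prev 0 → CONFLICT
7: bank 7 row 2 — prev 2 → HIT
8: bank 3 row 2 — prev None → EMPTY
9: bank 5 row 1 — prev 1 → HIT
10: bank 4 row 2 — prev 5 → CONFLICT

STATE = b0:- b1:- b2:- b3:2 b4:2 b5:1 b6:- b7:2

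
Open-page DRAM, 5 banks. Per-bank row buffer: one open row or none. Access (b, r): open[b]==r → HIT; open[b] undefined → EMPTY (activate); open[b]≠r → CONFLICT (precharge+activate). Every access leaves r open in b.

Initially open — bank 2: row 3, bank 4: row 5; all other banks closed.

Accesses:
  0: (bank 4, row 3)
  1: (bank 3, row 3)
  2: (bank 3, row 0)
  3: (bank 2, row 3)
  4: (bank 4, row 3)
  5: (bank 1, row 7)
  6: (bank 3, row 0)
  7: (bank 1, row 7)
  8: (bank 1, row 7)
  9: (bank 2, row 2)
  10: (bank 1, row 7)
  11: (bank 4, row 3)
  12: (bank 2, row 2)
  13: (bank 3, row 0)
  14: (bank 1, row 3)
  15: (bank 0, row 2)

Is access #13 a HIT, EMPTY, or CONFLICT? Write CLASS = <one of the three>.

  [0] b4 r3: had r5 ⇒ C
  [1] b3 r3: no row ⇒ E
  [2] b3 r0: had r3 ⇒ C
  [3] b2 r3: had r3 ⇒ H
  [4] b4 r3: had r3 ⇒ H
  [5] b1 r7: no row ⇒ E
  [6] b3 r0: had r0 ⇒ H
  [7] b1 r7: had r7 ⇒ H
  [8] b1 r7: had r7 ⇒ H
  [9] b2 r2: had r3 ⇒ C
  [10] b1 r7: had r7 ⇒ H
  [11] b4 r3: had r3 ⇒ H
  [12] b2 r2: had r2 ⇒ H
  [13] b3 r0: had r0 ⇒ H
  [14] b1 r3: had r7 ⇒ C
  [15] b0 r2: no row ⇒ E

CLASS = HIT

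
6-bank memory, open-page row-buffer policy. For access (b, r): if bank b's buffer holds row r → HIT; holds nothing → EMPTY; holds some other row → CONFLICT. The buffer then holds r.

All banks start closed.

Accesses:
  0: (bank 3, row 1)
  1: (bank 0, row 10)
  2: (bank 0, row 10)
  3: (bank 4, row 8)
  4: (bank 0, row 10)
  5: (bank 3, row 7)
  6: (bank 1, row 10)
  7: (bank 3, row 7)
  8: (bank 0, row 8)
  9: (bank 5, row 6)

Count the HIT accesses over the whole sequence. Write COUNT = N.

COUNT = 3

step 0: bank3 None->1 [EMPTY]
step 1: bank0 None->10 [EMPTY]
step 2: bank0 10->10 [HIT]
step 3: bank4 None->8 [EMPTY]
step 4: bank0 10->10 [HIT]
step 5: bank3 1->7 [CONFLICT]
step 6: bank1 None->10 [EMPTY]
step 7: bank3 7->7 [HIT]
step 8: bank0 10->8 [CONFLICT]
step 9: bank5 None->6 [EMPTY]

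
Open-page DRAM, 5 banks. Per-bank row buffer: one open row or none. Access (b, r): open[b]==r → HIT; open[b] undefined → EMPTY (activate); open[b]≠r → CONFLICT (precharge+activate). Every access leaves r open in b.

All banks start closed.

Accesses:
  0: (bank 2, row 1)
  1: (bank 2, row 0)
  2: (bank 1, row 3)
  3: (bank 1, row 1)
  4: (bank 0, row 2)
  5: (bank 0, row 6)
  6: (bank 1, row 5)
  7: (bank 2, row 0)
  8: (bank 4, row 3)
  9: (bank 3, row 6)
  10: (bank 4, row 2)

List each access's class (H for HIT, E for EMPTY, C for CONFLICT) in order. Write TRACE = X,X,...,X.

TRACE = E,C,E,C,E,C,C,H,E,E,C

#0 (2,1) E
#1 (2,0) C  (was 1)
#2 (1,3) E
#3 (1,1) C  (was 3)
#4 (0,2) E
#5 (0,6) C  (was 2)
#6 (1,5) C  (was 1)
#7 (2,0) H  (was 0)
#8 (4,3) E
#9 (3,6) E
#10 (4,2) C  (was 3)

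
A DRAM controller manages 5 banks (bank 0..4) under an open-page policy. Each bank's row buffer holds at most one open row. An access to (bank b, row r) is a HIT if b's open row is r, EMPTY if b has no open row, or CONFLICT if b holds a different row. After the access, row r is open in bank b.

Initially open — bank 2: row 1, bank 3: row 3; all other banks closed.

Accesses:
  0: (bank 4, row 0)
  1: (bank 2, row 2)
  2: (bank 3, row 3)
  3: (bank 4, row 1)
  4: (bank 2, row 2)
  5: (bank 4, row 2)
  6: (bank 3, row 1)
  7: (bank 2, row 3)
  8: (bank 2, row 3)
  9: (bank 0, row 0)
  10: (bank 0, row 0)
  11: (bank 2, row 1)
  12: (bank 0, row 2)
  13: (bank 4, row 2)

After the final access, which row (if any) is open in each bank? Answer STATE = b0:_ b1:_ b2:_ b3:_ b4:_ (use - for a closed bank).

#0 (4,0) E
#1 (2,2) C  (was 1)
#2 (3,3) H  (was 3)
#3 (4,1) C  (was 0)
#4 (2,2) H  (was 2)
#5 (4,2) C  (was 1)
#6 (3,1) C  (was 3)
#7 (2,3) C  (was 2)
#8 (2,3) H  (was 3)
#9 (0,0) E
#10 (0,0) H  (was 0)
#11 (2,1) C  (was 3)
#12 (0,2) C  (was 0)
#13 (4,2) H  (was 2)

STATE = b0:2 b1:- b2:1 b3:1 b4:2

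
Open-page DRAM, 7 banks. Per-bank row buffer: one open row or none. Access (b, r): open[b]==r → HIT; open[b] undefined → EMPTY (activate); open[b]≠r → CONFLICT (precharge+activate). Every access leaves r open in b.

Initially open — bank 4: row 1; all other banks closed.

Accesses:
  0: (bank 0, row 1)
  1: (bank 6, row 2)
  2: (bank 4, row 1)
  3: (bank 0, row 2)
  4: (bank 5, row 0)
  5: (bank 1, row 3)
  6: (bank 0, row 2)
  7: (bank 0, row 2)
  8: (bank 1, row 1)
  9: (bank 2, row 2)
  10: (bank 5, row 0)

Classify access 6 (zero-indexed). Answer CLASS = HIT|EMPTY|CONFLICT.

  [0] b0 r1: no row ⇒ E
  [1] b6 r2: no row ⇒ E
  [2] b4 r1: had r1 ⇒ H
  [3] b0 r2: had r1 ⇒ C
  [4] b5 r0: no row ⇒ E
  [5] b1 r3: no row ⇒ E
  [6] b0 r2: had r2 ⇒ H
  [7] b0 r2: had r2 ⇒ H
  [8] b1 r1: had r3 ⇒ C
  [9] b2 r2: no row ⇒ E
  [10] b5 r0: had r0 ⇒ H

CLASS = HIT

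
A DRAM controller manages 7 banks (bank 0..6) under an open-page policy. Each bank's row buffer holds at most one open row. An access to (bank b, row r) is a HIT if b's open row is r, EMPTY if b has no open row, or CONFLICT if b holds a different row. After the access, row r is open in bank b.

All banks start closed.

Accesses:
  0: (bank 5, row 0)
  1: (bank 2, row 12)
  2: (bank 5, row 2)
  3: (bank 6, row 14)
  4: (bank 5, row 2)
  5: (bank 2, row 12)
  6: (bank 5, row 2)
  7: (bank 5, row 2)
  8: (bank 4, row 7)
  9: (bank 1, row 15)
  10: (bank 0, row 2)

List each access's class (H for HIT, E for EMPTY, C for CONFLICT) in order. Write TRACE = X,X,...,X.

step 0: bank5 None->0 [EMPTY]
step 1: bank2 None->12 [EMPTY]
step 2: bank5 0->2 [CONFLICT]
step 3: bank6 None->14 [EMPTY]
step 4: bank5 2->2 [HIT]
step 5: bank2 12->12 [HIT]
step 6: bank5 2->2 [HIT]
step 7: bank5 2->2 [HIT]
step 8: bank4 None->7 [EMPTY]
step 9: bank1 None->15 [EMPTY]
step 10: bank0 None->2 [EMPTY]

TRACE = E,E,C,E,H,H,H,H,E,E,E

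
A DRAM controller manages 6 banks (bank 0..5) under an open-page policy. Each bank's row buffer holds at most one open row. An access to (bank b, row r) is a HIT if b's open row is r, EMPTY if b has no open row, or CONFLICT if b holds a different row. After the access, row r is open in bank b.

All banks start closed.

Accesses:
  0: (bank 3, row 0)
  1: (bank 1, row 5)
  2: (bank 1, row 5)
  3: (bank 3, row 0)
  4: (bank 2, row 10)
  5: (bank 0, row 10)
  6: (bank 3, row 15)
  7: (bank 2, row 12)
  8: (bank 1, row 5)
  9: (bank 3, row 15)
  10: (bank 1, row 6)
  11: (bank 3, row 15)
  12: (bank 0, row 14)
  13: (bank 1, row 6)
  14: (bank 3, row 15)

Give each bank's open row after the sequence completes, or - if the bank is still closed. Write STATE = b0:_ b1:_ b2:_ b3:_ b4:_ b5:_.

  [0] b3 r0: no row ⇒ E
  [1] b1 r5: no row ⇒ E
  [2] b1 r5: had r5 ⇒ H
  [3] b3 r0: had r0 ⇒ H
  [4] b2 r10: no row ⇒ E
  [5] b0 r10: no row ⇒ E
  [6] b3 r15: had r0 ⇒ C
  [7] b2 r12: had r10 ⇒ C
  [8] b1 r5: had r5 ⇒ H
  [9] b3 r15: had r15 ⇒ H
  [10] b1 r6: had r5 ⇒ C
  [11] b3 r15: had r15 ⇒ H
  [12] b0 r14: had r10 ⇒ C
  [13] b1 r6: had r6 ⇒ H
  [14] b3 r15: had r15 ⇒ H

STATE = b0:14 b1:6 b2:12 b3:15 b4:- b5:-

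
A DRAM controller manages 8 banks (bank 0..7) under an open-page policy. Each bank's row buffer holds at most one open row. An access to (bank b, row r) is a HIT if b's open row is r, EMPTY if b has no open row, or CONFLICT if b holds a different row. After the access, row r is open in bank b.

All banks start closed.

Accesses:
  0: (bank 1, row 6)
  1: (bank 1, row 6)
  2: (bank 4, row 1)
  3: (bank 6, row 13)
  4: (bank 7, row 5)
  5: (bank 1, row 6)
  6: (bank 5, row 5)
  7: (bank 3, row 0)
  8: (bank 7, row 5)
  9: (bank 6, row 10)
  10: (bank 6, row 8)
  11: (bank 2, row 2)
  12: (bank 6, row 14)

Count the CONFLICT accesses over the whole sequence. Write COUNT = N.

  [0] b1 r6: no row ⇒ E
  [1] b1 r6: had r6 ⇒ H
  [2] b4 r1: no row ⇒ E
  [3] b6 r13: no row ⇒ E
  [4] b7 r5: no row ⇒ E
  [5] b1 r6: had r6 ⇒ H
  [6] b5 r5: no row ⇒ E
  [7] b3 r0: no row ⇒ E
  [8] b7 r5: had r5 ⇒ H
  [9] b6 r10: had r13 ⇒ C
  [10] b6 r8: had r10 ⇒ C
  [11] b2 r2: no row ⇒ E
  [12] b6 r14: had r8 ⇒ C

COUNT = 3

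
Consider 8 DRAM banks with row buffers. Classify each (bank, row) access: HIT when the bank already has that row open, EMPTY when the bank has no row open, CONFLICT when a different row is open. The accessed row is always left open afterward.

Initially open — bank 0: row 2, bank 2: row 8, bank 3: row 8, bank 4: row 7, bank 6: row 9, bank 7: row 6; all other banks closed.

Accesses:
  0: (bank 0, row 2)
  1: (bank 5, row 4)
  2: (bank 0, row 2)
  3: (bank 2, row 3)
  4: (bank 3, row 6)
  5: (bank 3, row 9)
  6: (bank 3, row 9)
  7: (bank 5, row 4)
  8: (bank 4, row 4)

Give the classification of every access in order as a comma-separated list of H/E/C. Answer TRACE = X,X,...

0: bank 0 row 2 — prev 2 → HIT
1: bank 5 row 4 — prev None → EMPTY
2: bank 0 row 2 — prev 2 → HIT
3: bank 2 row 3 — prev 8 → CONFLICT
4: bank 3 row 6 — prev 8 → CONFLICT
5: bank 3 row 9 — prev 6 → CONFLICT
6: bank 3 row 9 — prev 9 → HIT
7: bank 5 row 4 — prev 4 → HIT
8: bank 4 row 4 — prev 7 → CONFLICT

TRACE = H,E,H,C,C,C,H,H,C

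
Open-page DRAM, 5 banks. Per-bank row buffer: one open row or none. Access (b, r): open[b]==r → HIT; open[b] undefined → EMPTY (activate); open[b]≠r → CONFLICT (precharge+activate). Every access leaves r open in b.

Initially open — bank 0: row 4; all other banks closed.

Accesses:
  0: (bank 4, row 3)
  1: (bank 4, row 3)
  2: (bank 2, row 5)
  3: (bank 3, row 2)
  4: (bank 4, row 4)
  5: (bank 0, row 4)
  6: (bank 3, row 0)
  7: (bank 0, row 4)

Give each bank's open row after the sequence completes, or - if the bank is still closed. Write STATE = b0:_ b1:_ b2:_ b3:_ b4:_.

0: bank 4 row 3 — prev None → EMPTY
1: bank 4 row 3 — prev 3 → HIT
2: bank 2 row 5 — prev None → EMPTY
3: bank 3 row 2 — prev None → EMPTY
4: bank 4 row 4 — prev 3 → CONFLICT
5: bank 0 row 4 — prev 4 → HIT
6: bank 3 row 0 — prev 2 → CONFLICT
7: bank 0 row 4 — prev 4 → HIT

STATE = b0:4 b1:- b2:5 b3:0 b4:4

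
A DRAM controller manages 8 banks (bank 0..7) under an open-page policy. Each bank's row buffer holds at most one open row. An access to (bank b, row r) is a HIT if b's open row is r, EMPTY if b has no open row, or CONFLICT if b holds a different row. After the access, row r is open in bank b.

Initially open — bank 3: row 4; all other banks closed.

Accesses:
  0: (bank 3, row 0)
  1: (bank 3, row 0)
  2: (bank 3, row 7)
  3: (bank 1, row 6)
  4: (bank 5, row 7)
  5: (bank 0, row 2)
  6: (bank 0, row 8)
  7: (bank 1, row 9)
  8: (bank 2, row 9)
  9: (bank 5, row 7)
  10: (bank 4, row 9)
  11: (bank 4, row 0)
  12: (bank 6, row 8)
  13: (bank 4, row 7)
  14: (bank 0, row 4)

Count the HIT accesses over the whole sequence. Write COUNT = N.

COUNT = 2

step 0: bank3 4->0 [CONFLICT]
step 1: bank3 0->0 [HIT]
step 2: bank3 0->7 [CONFLICT]
step 3: bank1 None->6 [EMPTY]
step 4: bank5 None->7 [EMPTY]
step 5: bank0 None->2 [EMPTY]
step 6: bank0 2->8 [CONFLICT]
step 7: bank1 6->9 [CONFLICT]
step 8: bank2 None->9 [EMPTY]
step 9: bank5 7->7 [HIT]
step 10: bank4 None->9 [EMPTY]
step 11: bank4 9->0 [CONFLICT]
step 12: bank6 None->8 [EMPTY]
step 13: bank4 0->7 [CONFLICT]
step 14: bank0 8->4 [CONFLICT]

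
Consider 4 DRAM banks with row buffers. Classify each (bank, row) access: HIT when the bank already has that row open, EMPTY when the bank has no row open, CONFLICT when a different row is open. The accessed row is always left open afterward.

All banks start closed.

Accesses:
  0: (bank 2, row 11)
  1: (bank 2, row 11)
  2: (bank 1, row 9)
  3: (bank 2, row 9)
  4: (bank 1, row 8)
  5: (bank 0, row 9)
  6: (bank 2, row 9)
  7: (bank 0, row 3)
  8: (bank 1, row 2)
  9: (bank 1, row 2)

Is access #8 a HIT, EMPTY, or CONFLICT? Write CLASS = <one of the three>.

CLASS = CONFLICT

0: bank 2 row 11 — prev None → EMPTY
1: bank 2 row 11 — prev 11 → HIT
2: bank 1 row 9 — prev None → EMPTY
3: bank 2 row 9 — prev 11 → CONFLICT
4: bank 1 row 8 — prev 9 → CONFLICT
5: bank 0 row 9 — prev None → EMPTY
6: bank 2 row 9 — prev 9 → HIT
7: bank 0 row 3 — prev 9 → CONFLICT
8: bank 1 row 2 — prev 8 → CONFLICT
9: bank 1 row 2 — prev 2 → HIT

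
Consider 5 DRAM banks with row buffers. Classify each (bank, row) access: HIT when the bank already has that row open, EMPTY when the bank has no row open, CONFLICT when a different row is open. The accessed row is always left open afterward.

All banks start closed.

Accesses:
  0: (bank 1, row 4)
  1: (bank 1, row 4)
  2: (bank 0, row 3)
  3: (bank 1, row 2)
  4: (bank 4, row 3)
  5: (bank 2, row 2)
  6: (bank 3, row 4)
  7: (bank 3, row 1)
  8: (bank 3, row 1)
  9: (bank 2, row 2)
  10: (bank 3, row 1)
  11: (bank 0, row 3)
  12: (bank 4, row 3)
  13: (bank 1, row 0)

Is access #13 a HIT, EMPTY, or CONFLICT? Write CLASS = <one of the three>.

#0 (1,4) E
#1 (1,4) H  (was 4)
#2 (0,3) E
#3 (1,2) C  (was 4)
#4 (4,3) E
#5 (2,2) E
#6 (3,4) E
#7 (3,1) C  (was 4)
#8 (3,1) H  (was 1)
#9 (2,2) H  (was 2)
#10 (3,1) H  (was 1)
#11 (0,3) H  (was 3)
#12 (4,3) H  (was 3)
#13 (1,0) C  (was 2)

CLASS = CONFLICT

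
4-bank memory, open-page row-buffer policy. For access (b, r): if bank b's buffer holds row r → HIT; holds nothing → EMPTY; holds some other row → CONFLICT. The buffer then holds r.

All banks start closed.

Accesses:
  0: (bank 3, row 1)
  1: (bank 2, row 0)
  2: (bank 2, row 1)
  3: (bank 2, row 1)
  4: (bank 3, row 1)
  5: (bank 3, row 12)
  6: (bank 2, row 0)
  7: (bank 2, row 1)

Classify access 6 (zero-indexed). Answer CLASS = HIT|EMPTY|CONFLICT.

CLASS = CONFLICT

#0 (3,1) E
#1 (2,0) E
#2 (2,1) C  (was 0)
#3 (2,1) H  (was 1)
#4 (3,1) H  (was 1)
#5 (3,12) C  (was 1)
#6 (2,0) C  (was 1)
#7 (2,1) C  (was 0)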